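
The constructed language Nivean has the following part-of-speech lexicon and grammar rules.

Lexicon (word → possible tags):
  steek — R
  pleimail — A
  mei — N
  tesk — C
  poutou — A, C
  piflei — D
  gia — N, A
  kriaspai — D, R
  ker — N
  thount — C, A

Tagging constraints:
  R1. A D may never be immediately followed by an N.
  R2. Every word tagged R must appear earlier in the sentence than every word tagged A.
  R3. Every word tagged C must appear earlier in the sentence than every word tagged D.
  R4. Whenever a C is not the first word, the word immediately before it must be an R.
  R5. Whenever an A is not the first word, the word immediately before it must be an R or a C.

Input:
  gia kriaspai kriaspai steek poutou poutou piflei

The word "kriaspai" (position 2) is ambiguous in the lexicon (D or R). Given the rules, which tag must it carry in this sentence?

Candidates per position — 1:gia {N,A}; 2:kriaspai {D,R}; 3:kriaspai {D,R}; 4:steek {R}; 5:poutou {A,C}; 6:poutou {A,C}; 7:piflei {D}.
At position 1, choosing A makes rule 2 impossible to satisfy; hence N.
At position 6, choosing C makes rule 4 impossible to satisfy; hence A.
At position 5, choosing A makes rule 5 impossible to satisfy; hence C.
At position 2, choosing D makes rule 3 impossible to satisfy; hence R.
At position 3, choosing D makes rule 3 impossible to satisfy; hence R.
The unique satisfying tagging is: N R R R C A D.
Check: rule 1 holds; rule 2 holds; rule 3 holds; rule 4 holds; rule 5 holds.

R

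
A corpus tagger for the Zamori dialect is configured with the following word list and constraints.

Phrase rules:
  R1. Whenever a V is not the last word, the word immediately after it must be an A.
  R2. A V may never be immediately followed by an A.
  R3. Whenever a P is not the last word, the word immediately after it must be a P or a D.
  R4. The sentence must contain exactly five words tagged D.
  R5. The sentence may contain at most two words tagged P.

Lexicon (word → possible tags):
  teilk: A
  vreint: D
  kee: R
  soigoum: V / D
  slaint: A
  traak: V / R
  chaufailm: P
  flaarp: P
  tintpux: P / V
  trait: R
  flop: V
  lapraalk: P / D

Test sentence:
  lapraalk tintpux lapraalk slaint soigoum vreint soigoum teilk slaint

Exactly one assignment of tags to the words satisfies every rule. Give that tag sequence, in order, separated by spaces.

D P D A D D D A A

Candidates per position — 1:lapraalk {P,D}; 2:tintpux {P,V}; 3:lapraalk {P,D}; 4:slaint {A}; 5:soigoum {V,D}; 6:vreint {D}; 7:soigoum {V,D}; 8:teilk {A}; 9:slaint {A}.
Position 1: tagging it P would leave rule 4 unsatisfiable, so it must be D.
Position 2: tagging it V would leave rule 1 unsatisfiable, so it must be P.
Position 3: tagging it P would leave rule 3 unsatisfiable, so it must be D.
Position 5: tagging it V would leave rule 1 unsatisfiable, so it must be D.
Position 7: tagging it V would leave rule 2 unsatisfiable, so it must be D.
So the tagging must be: D P D A D D D A A.
Check: rule 1 satisfied; rule 2 satisfied; rule 3 satisfied; rule 4 satisfied; rule 5 satisfied.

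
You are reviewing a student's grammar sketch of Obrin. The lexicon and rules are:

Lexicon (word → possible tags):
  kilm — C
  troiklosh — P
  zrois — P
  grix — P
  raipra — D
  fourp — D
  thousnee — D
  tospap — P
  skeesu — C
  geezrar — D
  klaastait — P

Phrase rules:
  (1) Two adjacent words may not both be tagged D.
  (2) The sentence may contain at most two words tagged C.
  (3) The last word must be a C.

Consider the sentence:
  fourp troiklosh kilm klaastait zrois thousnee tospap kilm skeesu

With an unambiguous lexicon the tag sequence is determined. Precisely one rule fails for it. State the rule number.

Fixed tagging: D P C P P D P C C.
Applying the rules: R1 holds, R2 violated, R3 holds.
Only rule 2 fails.

2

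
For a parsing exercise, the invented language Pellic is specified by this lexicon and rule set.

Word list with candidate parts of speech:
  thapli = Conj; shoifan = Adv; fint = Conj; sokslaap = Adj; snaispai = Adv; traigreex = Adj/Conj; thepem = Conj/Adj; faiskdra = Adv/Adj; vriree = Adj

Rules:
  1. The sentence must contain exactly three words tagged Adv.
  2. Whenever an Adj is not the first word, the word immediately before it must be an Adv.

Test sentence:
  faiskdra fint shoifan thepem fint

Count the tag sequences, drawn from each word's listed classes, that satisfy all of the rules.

Candidates per position — 1:faiskdra {Adv,Adj}; 2:fint {Conj}; 3:shoifan {Adv}; 4:thepem {Conj,Adj}; 5:fint {Conj}.
There are 4 candidate sequences in total.
Rule 1 cannot be satisfied by any choice of tags from the lexicon.
So there is no consistent tagging.
Count = 0.

0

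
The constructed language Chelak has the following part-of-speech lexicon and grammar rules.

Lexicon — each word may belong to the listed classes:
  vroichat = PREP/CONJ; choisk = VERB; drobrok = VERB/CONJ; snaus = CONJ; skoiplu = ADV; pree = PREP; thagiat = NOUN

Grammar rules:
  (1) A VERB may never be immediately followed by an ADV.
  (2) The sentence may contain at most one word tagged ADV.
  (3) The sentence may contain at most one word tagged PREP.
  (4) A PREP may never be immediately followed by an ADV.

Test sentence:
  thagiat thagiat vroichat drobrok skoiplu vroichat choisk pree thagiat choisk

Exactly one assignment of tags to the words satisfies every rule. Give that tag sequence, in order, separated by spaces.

Candidates per position — 1:thagiat {NOUN}; 2:thagiat {NOUN}; 3:vroichat {PREP,CONJ}; 4:drobrok {VERB,CONJ}; 5:skoiplu {ADV}; 6:vroichat {PREP,CONJ}; 7:choisk {VERB}; 8:pree {PREP}; 9:thagiat {NOUN}; 10:choisk {VERB}.
Word 3 cannot be PREP — rule 3 would then fail for every completion. It is CONJ.
Word 4 cannot be VERB — rule 1 would then fail for every completion. It is CONJ.
Word 6 cannot be PREP — rule 3 would then fail for every completion. It is CONJ.
So the tagging must be: NOUN NOUN CONJ CONJ ADV CONJ VERB PREP NOUN VERB.
Checking: rule 1 ✓; rule 2 ✓; rule 3 ✓; rule 4 ✓.

NOUN NOUN CONJ CONJ ADV CONJ VERB PREP NOUN VERB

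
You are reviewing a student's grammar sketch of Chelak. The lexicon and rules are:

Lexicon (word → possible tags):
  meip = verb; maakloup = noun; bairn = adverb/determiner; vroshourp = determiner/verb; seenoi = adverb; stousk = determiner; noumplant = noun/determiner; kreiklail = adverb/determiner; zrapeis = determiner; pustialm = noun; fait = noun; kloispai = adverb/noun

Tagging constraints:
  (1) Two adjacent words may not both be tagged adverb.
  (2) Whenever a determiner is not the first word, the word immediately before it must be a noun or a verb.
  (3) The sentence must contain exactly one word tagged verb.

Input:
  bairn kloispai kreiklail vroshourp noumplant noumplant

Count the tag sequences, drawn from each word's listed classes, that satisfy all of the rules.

Candidates per position — 1:bairn {adverb,determiner}; 2:kloispai {adverb,noun}; 3:kreiklail {adverb,determiner}; 4:vroshourp {determiner,verb}; 5:noumplant {noun,determiner}; 6:noumplant {noun,determiner}.
There are 64 candidate sequences in total.
Checking each against the rules leaves 12 sequences.
Count = 12.

12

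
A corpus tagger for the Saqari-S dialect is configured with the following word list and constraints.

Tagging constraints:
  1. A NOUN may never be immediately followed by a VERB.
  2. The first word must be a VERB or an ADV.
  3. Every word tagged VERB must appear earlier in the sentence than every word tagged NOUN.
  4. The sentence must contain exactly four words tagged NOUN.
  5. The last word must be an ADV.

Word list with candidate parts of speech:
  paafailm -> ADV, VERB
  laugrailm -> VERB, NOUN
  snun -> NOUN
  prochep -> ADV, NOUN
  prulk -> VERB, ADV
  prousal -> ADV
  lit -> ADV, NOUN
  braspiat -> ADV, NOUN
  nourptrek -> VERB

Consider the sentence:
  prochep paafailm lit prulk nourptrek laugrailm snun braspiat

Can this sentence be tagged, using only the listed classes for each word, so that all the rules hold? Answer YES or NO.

Candidates per position — 1:prochep {ADV,NOUN}; 2:paafailm {ADV,VERB}; 3:lit {ADV,NOUN}; 4:prulk {VERB,ADV}; 5:nourptrek {VERB}; 6:laugrailm {VERB,NOUN}; 7:snun {NOUN}; 8:braspiat {ADV,NOUN}.
Every candidate sequence violates at least one rule; no consistent tagging exists.

NO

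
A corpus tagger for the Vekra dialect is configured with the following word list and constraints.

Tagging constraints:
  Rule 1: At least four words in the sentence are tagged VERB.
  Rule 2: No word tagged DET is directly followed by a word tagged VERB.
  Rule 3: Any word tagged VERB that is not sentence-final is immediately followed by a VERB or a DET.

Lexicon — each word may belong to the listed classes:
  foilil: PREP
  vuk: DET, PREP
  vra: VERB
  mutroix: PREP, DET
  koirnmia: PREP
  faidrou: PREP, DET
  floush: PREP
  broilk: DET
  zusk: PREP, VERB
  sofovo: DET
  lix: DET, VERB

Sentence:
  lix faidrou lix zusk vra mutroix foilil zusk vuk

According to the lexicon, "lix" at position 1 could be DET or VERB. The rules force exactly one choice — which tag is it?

DET

Candidates per position — 1:lix {DET,VERB}; 2:faidrou {PREP,DET}; 3:lix {DET,VERB}; 4:zusk {PREP,VERB}; 5:vra {VERB}; 6:mutroix {PREP,DET}; 7:foilil {PREP}; 8:zusk {PREP,VERB}; 9:vuk {DET,PREP}.
At position 6, choosing PREP makes rule 3 impossible to satisfy; hence DET.
Position 1: the remaining choice is settled jointly with positions 2, 3, 4, 8, 9 — only DET at position 1 is part of a tagging that satisfies every rule.
So the tagging must be: DET PREP VERB VERB VERB DET PREP VERB DET.
Checking: rule 1 ✓; rule 2 ✓; rule 3 ✓.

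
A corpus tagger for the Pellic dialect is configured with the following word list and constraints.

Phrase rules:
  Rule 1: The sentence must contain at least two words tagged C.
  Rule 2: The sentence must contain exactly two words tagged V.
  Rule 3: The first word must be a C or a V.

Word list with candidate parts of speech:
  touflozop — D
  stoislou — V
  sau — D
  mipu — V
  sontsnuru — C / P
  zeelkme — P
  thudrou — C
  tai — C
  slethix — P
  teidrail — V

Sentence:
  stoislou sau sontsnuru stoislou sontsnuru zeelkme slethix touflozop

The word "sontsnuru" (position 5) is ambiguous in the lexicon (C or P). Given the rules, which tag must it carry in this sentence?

Candidates per position — 1:stoislou {V}; 2:sau {D}; 3:sontsnuru {C,P}; 4:stoislou {V}; 5:sontsnuru {C,P}; 6:zeelkme {P}; 7:slethix {P}; 8:touflozop {D}.
Position 3: P is ruled out by rule 1; that leaves C.
Position 5: P is ruled out by rule 1; that leaves C.
The only consistent sequence is: V D C V C P P D.
Verifying each rule — rule 1 ✓; rule 2 ✓; rule 3 ✓.

C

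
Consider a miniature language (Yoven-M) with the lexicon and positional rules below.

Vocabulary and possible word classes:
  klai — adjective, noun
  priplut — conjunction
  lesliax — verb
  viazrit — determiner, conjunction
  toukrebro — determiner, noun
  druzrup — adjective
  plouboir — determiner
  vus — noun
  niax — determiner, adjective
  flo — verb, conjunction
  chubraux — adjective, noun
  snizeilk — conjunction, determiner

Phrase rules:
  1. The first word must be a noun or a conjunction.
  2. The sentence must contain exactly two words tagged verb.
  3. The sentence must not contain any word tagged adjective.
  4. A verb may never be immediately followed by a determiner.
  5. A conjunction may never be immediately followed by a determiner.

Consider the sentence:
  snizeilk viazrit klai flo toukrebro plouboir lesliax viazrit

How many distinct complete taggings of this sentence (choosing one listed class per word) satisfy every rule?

Candidates per position — 1:snizeilk {conjunction,determiner}; 2:viazrit {determiner,conjunction}; 3:klai {adjective,noun}; 4:flo {verb,conjunction}; 5:toukrebro {determiner,noun}; 6:plouboir {determiner}; 7:lesliax {verb}; 8:viazrit {determiner,conjunction}.
There are 64 candidate sequences in total.
The sequences that satisfy every rule: conjunction conjunction noun verb noun determiner verb conjunction.
Count = 1.

1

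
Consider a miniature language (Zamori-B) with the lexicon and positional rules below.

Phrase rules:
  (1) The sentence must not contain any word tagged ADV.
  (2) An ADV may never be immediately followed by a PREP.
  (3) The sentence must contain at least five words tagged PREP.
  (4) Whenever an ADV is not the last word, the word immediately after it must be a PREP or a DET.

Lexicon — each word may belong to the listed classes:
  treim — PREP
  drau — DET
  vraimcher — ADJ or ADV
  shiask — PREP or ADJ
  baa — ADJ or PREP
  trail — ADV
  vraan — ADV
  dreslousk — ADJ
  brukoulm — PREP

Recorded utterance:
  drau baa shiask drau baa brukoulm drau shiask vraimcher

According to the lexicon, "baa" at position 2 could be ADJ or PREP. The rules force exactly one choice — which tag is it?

Candidates per position — 1:drau {DET}; 2:baa {ADJ,PREP}; 3:shiask {PREP,ADJ}; 4:drau {DET}; 5:baa {ADJ,PREP}; 6:brukoulm {PREP}; 7:drau {DET}; 8:shiask {PREP,ADJ}; 9:vraimcher {ADJ,ADV}.
If word 2 were ADJ, no tagging could satisfy rule 3; so word 2 is PREP.
If word 3 were ADJ, no tagging could satisfy rule 3; so word 3 is PREP.
If word 5 were ADJ, no tagging could satisfy rule 3; so word 5 is PREP.
If word 8 were ADJ, no tagging could satisfy rule 3; so word 8 is PREP.
If word 9 were ADV, no tagging could satisfy rule 1; so word 9 is ADJ.
The unique satisfying tagging is: DET PREP PREP DET PREP PREP DET PREP ADJ.
Checking: rule 1 holds; rule 2 holds; rule 3 holds; rule 4 holds.

PREP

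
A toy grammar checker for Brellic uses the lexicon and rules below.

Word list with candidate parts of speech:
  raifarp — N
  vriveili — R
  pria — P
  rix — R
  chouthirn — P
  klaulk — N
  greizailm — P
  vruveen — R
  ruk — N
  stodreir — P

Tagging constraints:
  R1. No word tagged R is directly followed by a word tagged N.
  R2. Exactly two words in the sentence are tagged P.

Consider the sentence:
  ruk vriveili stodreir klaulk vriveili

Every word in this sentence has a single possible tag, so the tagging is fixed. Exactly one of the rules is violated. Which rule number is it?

2

Fixed tagging: N R P N R.
Checking each rule: R1 ✓, R2 ✗.
Only rule 2 fails.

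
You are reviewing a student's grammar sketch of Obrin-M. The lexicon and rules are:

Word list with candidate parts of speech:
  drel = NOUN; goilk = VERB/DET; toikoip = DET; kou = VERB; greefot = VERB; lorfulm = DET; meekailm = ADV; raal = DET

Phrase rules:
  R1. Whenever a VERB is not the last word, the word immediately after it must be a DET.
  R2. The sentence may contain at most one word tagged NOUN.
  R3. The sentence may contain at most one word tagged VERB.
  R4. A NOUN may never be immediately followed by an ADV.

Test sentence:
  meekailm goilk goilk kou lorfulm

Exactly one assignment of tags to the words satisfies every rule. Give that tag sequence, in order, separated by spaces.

Candidates per position — 1:meekailm {ADV}; 2:goilk {VERB,DET}; 3:goilk {VERB,DET}; 4:kou {VERB}; 5:lorfulm {DET}.
At position 2, choosing VERB makes rule 3 impossible to satisfy; hence DET.
At position 3, choosing VERB makes rule 1 impossible to satisfy; hence DET.
So the tagging must be: ADV DET DET VERB DET.
Check: rule 1 ✓; rule 2 ✓; rule 3 ✓; rule 4 ✓.

ADV DET DET VERB DET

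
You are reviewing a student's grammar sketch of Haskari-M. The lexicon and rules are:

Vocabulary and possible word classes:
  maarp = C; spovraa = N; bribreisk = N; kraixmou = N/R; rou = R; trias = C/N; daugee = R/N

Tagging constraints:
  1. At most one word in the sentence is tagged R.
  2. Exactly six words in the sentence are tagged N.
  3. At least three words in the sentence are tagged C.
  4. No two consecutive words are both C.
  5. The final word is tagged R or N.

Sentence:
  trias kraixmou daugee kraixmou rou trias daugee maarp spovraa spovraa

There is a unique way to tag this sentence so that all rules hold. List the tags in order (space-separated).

Candidates per position — 1:trias {C,N}; 2:kraixmou {N,R}; 3:daugee {R,N}; 4:kraixmou {N,R}; 5:rou {R}; 6:trias {C,N}; 7:daugee {R,N}; 8:maarp {C}; 9:spovraa {N}; 10:spovraa {N}.
Word 1 cannot be N — rule 3 would then fail for every completion. It is C.
Word 2 cannot be R — rule 1 would then fail for every completion. It is N.
Word 3 cannot be R — rule 1 would then fail for every completion. It is N.
Word 4 cannot be R — rule 1 would then fail for every completion. It is N.
Word 6 cannot be N — rule 3 would then fail for every completion. It is C.
Word 7 cannot be R — rule 1 would then fail for every completion. It is N.
That leaves exactly one tagging: C N N N R C N C N N.
Verifying each rule — rule 1 holds; rule 2 holds; rule 3 holds; rule 4 holds; rule 5 holds.

C N N N R C N C N N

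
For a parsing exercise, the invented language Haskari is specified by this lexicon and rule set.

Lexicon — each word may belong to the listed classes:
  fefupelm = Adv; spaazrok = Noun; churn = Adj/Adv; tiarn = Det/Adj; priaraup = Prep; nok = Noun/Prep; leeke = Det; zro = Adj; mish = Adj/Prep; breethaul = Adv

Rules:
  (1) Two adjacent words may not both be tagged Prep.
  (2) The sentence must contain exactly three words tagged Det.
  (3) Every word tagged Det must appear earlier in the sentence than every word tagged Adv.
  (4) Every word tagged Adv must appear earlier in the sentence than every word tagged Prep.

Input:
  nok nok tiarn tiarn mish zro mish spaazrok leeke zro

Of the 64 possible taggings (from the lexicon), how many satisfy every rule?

Candidates per position — 1:nok {Noun,Prep}; 2:nok {Noun,Prep}; 3:tiarn {Det,Adj}; 4:tiarn {Det,Adj}; 5:mish {Adj,Prep}; 6:zro {Adj}; 7:mish {Adj,Prep}; 8:spaazrok {Noun}; 9:leeke {Det}; 10:zro {Adj}.
There are 64 candidate sequences in total.
Checking each against the rules leaves 12 sequences.
Count = 12.

12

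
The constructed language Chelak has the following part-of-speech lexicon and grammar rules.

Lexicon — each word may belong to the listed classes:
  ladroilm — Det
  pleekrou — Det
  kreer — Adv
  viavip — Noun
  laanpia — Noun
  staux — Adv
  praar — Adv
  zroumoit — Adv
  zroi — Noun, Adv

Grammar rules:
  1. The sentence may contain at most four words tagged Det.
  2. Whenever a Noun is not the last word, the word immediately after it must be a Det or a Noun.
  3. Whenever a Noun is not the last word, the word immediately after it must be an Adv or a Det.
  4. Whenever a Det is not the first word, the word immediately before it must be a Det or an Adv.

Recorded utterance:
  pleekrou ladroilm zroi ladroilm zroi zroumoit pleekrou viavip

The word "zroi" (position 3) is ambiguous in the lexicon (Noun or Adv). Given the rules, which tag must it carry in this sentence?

Adv

Candidates per position — 1:pleekrou {Det}; 2:ladroilm {Det}; 3:zroi {Noun,Adv}; 4:ladroilm {Det}; 5:zroi {Noun,Adv}; 6:zroumoit {Adv}; 7:pleekrou {Det}; 8:viavip {Noun}.
Position 3: tagging it Noun would leave rule 4 unsatisfiable, so it must be Adv.
Position 5: tagging it Noun would leave rule 2 unsatisfiable, so it must be Adv.
So the tagging must be: Det Det Adv Det Adv Adv Det Noun.
Checking: rule 1 ok; rule 2 ok; rule 3 ok; rule 4 ok.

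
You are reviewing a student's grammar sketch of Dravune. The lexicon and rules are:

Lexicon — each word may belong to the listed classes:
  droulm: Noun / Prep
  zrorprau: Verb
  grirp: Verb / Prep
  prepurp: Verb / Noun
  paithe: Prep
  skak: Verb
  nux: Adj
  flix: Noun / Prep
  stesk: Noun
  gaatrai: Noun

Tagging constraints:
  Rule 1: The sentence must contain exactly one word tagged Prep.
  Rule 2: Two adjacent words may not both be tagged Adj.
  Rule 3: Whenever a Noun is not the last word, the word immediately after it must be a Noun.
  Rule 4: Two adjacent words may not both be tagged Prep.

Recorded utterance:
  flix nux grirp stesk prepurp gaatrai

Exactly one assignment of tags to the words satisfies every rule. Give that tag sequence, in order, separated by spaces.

Prep Adj Verb Noun Noun Noun

Candidates per position — 1:flix {Noun,Prep}; 2:nux {Adj}; 3:grirp {Verb,Prep}; 4:stesk {Noun}; 5:prepurp {Verb,Noun}; 6:gaatrai {Noun}.
Position 1: tagging it Noun would leave rule 3 unsatisfiable, so it must be Prep.
Position 3: tagging it Prep would leave rule 1 unsatisfiable, so it must be Verb.
Position 5: tagging it Verb would leave rule 3 unsatisfiable, so it must be Noun.
The unique satisfying tagging is: Prep Adj Verb Noun Noun Noun.
Check: rule 1 ok; rule 2 ok; rule 3 ok; rule 4 ok.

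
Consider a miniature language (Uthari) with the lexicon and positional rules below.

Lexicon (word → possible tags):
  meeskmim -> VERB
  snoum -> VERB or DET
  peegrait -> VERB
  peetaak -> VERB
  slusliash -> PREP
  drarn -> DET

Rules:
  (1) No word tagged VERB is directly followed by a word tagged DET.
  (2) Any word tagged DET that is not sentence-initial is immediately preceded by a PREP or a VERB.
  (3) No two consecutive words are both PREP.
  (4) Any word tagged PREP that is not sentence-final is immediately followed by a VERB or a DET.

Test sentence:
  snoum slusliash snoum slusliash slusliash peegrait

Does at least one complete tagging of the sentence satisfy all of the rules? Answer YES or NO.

NO

Candidates per position — 1:snoum {VERB,DET}; 2:slusliash {PREP}; 3:snoum {VERB,DET}; 4:slusliash {PREP}; 5:slusliash {PREP}; 6:peegrait {VERB}.
Rule 3 cannot be satisfied by any choice of tags from the lexicon.
So there is no consistent tagging.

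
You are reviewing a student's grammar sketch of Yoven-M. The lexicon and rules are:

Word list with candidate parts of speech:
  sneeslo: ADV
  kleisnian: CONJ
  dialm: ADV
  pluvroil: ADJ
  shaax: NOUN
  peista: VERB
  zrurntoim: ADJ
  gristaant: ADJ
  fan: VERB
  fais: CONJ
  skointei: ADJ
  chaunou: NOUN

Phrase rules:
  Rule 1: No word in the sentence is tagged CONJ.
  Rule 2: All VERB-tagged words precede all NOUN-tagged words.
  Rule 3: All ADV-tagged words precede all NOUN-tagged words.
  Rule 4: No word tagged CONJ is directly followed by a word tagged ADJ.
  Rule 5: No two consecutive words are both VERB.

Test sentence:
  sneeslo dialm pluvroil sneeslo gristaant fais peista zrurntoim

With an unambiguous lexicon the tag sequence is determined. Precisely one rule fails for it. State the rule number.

Fixed tagging: ADV ADV ADJ ADV ADJ CONJ VERB ADJ.
Applying the rules: R1 ✗, R2 ✓, R3 ✓, R4 ✓, R5 ✓.
Only rule 1 fails.

1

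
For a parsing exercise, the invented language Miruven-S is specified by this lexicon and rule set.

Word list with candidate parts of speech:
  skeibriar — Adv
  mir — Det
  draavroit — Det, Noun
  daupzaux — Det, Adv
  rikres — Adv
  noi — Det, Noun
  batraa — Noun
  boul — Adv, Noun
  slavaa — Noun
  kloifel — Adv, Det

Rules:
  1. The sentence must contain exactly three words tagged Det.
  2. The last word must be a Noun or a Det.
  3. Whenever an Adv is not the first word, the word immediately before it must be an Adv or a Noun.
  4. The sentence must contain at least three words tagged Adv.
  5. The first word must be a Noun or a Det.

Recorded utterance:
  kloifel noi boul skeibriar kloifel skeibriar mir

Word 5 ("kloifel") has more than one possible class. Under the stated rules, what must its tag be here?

Candidates per position — 1:kloifel {Adv,Det}; 2:noi {Det,Noun}; 3:boul {Adv,Noun}; 4:skeibriar {Adv}; 5:kloifel {Adv,Det}; 6:skeibriar {Adv}; 7:mir {Det}.
If word 1 were Adv, no tagging could satisfy rule 5; so word 1 is Det.
If word 5 were Det, no tagging could satisfy rule 3; so word 5 is Adv.
If word 2 were Noun, no tagging could satisfy rule 1; so word 2 is Det.
If word 3 were Adv, no tagging could satisfy rule 3; so word 3 is Noun.
The unique satisfying tagging is: Det Det Noun Adv Adv Adv Det.
Rule-by-rule: rule 1 holds; rule 2 holds; rule 3 holds; rule 4 holds; rule 5 holds.

Adv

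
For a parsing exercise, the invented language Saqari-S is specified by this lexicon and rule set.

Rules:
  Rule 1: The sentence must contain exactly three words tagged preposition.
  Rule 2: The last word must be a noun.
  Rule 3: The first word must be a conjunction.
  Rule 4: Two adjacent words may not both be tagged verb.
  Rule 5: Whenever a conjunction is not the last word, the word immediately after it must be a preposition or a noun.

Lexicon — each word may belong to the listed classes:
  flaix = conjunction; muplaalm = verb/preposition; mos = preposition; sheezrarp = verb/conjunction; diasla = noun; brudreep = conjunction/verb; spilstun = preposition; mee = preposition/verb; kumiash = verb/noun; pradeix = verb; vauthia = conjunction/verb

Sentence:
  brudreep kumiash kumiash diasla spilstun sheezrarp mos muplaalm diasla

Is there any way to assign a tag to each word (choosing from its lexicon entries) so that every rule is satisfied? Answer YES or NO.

Candidates per position — 1:brudreep {conjunction,verb}; 2:kumiash {verb,noun}; 3:kumiash {verb,noun}; 4:diasla {noun}; 5:spilstun {preposition}; 6:sheezrarp {verb,conjunction}; 7:mos {preposition}; 8:muplaalm {verb,preposition}; 9:diasla {noun}.
One satisfying assignment: conjunction noun verb noun preposition conjunction preposition preposition noun.
Verifying each rule — rule 1 ok; rule 2 ok; rule 3 ok; rule 4 ok; rule 5 ok.

YES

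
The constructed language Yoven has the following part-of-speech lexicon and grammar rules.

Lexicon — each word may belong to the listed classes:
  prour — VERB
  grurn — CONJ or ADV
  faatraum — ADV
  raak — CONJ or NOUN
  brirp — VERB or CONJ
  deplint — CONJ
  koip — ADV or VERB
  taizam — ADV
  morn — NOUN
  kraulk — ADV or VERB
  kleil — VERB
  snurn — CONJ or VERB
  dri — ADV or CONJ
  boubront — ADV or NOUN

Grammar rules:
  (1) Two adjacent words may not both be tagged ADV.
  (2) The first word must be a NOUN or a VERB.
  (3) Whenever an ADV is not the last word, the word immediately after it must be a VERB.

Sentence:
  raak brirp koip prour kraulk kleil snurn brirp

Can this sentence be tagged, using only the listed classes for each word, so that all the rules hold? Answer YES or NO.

Candidates per position — 1:raak {CONJ,NOUN}; 2:brirp {VERB,CONJ}; 3:koip {ADV,VERB}; 4:prour {VERB}; 5:kraulk {ADV,VERB}; 6:kleil {VERB}; 7:snurn {CONJ,VERB}; 8:brirp {VERB,CONJ}.
One satisfying assignment: NOUN CONJ VERB VERB VERB VERB CONJ VERB.
Check: rule 1 holds; rule 2 holds; rule 3 holds.

YES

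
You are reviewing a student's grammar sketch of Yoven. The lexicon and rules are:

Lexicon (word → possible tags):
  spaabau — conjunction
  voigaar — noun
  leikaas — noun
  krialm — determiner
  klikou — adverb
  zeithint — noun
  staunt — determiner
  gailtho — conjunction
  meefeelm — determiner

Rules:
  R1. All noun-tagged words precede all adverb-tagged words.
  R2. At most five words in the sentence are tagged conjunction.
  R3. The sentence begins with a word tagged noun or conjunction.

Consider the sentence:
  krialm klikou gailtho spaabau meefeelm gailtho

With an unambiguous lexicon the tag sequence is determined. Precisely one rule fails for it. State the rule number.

Fixed tagging: determiner adverb conjunction conjunction determiner conjunction.
Checking each rule: R1 pass, R2 pass, R3 fail.
Only rule 3 fails.

3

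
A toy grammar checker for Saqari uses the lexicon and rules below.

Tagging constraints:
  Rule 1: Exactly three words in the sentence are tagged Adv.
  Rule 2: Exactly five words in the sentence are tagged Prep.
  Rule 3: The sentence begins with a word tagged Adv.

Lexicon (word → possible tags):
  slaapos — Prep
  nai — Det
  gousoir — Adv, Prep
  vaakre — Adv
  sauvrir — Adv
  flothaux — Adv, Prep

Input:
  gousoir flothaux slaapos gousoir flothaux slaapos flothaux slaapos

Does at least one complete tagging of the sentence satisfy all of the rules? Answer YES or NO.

YES

Candidates per position — 1:gousoir {Adv,Prep}; 2:flothaux {Adv,Prep}; 3:slaapos {Prep}; 4:gousoir {Adv,Prep}; 5:flothaux {Adv,Prep}; 6:slaapos {Prep}; 7:flothaux {Adv,Prep}; 8:slaapos {Prep}.
One satisfying assignment: Adv Prep Prep Adv Prep Prep Adv Prep.
Rule-by-rule: rule 1 satisfied; rule 2 satisfied; rule 3 satisfied.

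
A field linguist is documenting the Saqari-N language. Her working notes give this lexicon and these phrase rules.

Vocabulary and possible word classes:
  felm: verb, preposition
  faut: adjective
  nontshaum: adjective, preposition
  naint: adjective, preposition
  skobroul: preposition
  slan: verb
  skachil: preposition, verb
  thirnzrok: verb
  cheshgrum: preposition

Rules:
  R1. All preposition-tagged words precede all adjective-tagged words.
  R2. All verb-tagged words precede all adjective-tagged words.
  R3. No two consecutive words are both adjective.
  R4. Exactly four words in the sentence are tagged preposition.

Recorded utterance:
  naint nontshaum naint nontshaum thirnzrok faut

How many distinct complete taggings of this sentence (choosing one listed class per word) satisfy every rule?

1

Candidates per position — 1:naint {adjective,preposition}; 2:nontshaum {adjective,preposition}; 3:naint {adjective,preposition}; 4:nontshaum {adjective,preposition}; 5:thirnzrok {verb}; 6:faut {adjective}.
There are 16 candidate sequences in total.
The sequences that satisfy every rule: preposition preposition preposition preposition verb adjective.
Count = 1.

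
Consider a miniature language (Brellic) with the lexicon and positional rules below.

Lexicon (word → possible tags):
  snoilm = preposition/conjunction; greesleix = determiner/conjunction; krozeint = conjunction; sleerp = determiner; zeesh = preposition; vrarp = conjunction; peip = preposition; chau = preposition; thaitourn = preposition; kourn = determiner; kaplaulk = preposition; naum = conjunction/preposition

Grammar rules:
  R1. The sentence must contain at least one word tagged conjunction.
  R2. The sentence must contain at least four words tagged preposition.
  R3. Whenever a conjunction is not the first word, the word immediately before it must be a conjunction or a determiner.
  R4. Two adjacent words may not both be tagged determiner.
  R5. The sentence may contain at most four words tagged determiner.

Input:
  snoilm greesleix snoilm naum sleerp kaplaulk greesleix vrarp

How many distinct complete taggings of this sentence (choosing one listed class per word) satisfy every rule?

Candidates per position — 1:snoilm {preposition,conjunction}; 2:greesleix {determiner,conjunction}; 3:snoilm {preposition,conjunction}; 4:naum {conjunction,preposition}; 5:sleerp {determiner}; 6:kaplaulk {preposition}; 7:greesleix {determiner,conjunction}; 8:vrarp {conjunction}.
There are 32 candidate sequences in total.
The sequences that satisfy every rule: preposition determiner preposition preposition determiner preposition determiner conjunction.
Count = 1.

1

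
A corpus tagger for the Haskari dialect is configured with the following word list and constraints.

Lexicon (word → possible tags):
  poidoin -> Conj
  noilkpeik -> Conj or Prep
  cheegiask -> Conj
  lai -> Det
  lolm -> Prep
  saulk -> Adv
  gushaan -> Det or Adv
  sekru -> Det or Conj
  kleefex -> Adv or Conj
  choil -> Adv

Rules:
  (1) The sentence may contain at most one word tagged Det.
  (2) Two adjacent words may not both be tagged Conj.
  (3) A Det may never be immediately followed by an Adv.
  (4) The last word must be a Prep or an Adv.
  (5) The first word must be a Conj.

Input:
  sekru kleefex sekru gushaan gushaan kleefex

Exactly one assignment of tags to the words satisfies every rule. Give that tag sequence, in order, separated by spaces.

Candidates per position — 1:sekru {Det,Conj}; 2:kleefex {Adv,Conj}; 3:sekru {Det,Conj}; 4:gushaan {Det,Adv}; 5:gushaan {Det,Adv}; 6:kleefex {Adv,Conj}.
Position 1: Det is ruled out by rule 5; that leaves Conj.
Position 2: Conj is ruled out by rule 2; that leaves Adv.
Position 6: Conj is ruled out by rule 4; that leaves Adv.
Position 3: Det is ruled out by rule 3; that leaves Conj.
Position 4: Det is ruled out by rule 3; that leaves Adv.
Position 5: Det is ruled out by rule 3; that leaves Adv.
The unique satisfying tagging is: Conj Adv Conj Adv Adv Adv.
Rule-by-rule: rule 1 ✓; rule 2 ✓; rule 3 ✓; rule 4 ✓; rule 5 ✓.

Conj Adv Conj Adv Adv Adv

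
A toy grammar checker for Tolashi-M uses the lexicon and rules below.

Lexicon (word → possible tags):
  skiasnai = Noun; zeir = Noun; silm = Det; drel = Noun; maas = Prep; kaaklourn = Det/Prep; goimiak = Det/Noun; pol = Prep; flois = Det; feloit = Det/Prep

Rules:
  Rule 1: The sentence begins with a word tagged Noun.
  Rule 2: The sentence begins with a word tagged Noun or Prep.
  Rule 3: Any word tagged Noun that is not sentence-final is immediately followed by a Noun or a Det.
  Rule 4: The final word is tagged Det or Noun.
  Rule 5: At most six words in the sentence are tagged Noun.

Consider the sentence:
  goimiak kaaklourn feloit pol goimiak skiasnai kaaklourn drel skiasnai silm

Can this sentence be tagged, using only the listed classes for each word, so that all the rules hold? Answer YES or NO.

YES

Candidates per position — 1:goimiak {Det,Noun}; 2:kaaklourn {Det,Prep}; 3:feloit {Det,Prep}; 4:pol {Prep}; 5:goimiak {Det,Noun}; 6:skiasnai {Noun}; 7:kaaklourn {Det,Prep}; 8:drel {Noun}; 9:skiasnai {Noun}; 10:silm {Det}.
One satisfying assignment: Noun Det Det Prep Det Noun Det Noun Noun Det.
Rule-by-rule: rule 1 ok; rule 2 ok; rule 3 ok; rule 4 ok; rule 5 ok.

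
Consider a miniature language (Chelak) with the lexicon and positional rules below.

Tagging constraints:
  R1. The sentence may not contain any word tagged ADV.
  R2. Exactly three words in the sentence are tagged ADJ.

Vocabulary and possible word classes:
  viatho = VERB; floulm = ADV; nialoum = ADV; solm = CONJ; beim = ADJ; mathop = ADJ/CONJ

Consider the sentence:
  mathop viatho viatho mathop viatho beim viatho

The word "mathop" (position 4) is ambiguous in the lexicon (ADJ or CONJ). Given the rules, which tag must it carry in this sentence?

Candidates per position — 1:mathop {ADJ,CONJ}; 2:viatho {VERB}; 3:viatho {VERB}; 4:mathop {ADJ,CONJ}; 5:viatho {VERB}; 6:beim {ADJ}; 7:viatho {VERB}.
Position 1: tagging it CONJ would leave rule 2 unsatisfiable, so it must be ADJ.
Position 4: tagging it CONJ would leave rule 2 unsatisfiable, so it must be ADJ.
So the tagging must be: ADJ VERB VERB ADJ VERB ADJ VERB.
Checking: rule 1 satisfied; rule 2 satisfied.

ADJ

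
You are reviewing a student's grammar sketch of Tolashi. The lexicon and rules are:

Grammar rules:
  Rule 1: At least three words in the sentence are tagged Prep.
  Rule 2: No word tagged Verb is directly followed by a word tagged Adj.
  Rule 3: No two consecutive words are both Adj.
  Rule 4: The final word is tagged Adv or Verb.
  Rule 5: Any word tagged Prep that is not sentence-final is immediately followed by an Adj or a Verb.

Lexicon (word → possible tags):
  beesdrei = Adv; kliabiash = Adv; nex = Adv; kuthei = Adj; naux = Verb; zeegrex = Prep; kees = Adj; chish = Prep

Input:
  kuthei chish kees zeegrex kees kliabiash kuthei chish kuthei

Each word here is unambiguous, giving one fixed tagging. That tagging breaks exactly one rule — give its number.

4

Fixed tagging: Adj Prep Adj Prep Adj Adv Adj Prep Adj.
Rule check: R1 pass, R2 pass, R3 pass, R4 fail, R5 pass.
Only rule 4 fails.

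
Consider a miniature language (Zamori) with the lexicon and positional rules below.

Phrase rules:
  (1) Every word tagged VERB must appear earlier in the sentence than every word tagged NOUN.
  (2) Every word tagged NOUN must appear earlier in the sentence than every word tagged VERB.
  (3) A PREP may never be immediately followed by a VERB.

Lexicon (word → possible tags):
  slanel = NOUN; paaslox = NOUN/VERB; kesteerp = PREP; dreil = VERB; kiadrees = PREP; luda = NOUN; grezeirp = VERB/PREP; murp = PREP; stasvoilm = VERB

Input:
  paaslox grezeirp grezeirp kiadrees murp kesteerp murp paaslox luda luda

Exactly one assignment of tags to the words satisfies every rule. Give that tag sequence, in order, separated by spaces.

NOUN PREP PREP PREP PREP PREP PREP NOUN NOUN NOUN

Candidates per position — 1:paaslox {NOUN,VERB}; 2:grezeirp {VERB,PREP}; 3:grezeirp {VERB,PREP}; 4:kiadrees {PREP}; 5:murp {PREP}; 6:kesteerp {PREP}; 7:murp {PREP}; 8:paaslox {NOUN,VERB}; 9:luda {NOUN}; 10:luda {NOUN}.
Position 1: tagging it VERB would leave rule 2 unsatisfiable, so it must be NOUN.
Position 2: tagging it VERB would leave rule 1 unsatisfiable, so it must be PREP.
Position 3: tagging it VERB would leave rule 1 unsatisfiable, so it must be PREP.
Position 8: tagging it VERB would leave rule 1 unsatisfiable, so it must be NOUN.
The only consistent sequence is: NOUN PREP PREP PREP PREP PREP PREP NOUN NOUN NOUN.
Rule-by-rule: rule 1 holds; rule 2 holds; rule 3 holds.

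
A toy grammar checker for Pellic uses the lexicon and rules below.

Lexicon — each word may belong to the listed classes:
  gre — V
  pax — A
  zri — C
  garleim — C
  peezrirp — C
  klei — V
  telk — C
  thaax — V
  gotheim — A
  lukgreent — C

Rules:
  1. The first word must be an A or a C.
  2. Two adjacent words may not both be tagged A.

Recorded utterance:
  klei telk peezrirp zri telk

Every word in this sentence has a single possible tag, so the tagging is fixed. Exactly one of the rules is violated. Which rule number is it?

Fixed tagging: V C C C C.
Rule check: R1 fail, R2 pass.
Only rule 1 fails.

1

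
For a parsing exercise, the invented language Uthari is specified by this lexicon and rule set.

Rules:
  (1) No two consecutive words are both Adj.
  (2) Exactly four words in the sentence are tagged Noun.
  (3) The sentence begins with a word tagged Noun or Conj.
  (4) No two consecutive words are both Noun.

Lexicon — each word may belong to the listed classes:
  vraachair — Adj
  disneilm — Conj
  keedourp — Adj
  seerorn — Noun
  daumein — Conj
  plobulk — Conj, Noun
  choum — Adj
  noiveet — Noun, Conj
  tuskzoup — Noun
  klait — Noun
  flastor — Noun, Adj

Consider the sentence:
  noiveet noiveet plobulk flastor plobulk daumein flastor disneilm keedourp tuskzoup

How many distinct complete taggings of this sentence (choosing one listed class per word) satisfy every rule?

Candidates per position — 1:noiveet {Noun,Conj}; 2:noiveet {Noun,Conj}; 3:plobulk {Conj,Noun}; 4:flastor {Noun,Adj}; 5:plobulk {Conj,Noun}; 6:daumein {Conj}; 7:flastor {Noun,Adj}; 8:disneilm {Conj}; 9:keedourp {Adj}; 10:tuskzoup {Noun}.
There are 64 candidate sequences in total.
Checking each against the rules leaves 7 sequences.
Count = 7.

7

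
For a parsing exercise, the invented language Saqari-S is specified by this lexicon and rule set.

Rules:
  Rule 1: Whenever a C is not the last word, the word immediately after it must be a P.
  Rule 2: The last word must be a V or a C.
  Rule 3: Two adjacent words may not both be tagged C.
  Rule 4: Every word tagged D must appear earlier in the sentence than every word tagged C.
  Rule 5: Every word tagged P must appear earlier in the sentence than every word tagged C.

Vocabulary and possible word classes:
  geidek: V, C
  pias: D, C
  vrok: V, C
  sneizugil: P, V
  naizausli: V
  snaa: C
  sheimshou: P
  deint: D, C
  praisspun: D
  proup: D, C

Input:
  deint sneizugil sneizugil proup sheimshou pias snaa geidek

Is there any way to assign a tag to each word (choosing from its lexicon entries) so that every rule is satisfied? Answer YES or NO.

NO

Candidates per position — 1:deint {D,C}; 2:sneizugil {P,V}; 3:sneizugil {P,V}; 4:proup {D,C}; 5:sheimshou {P}; 6:pias {D,C}; 7:snaa {C}; 8:geidek {V,C}.
Rule 1 cannot be satisfied by any choice of tags from the lexicon.
So there is no consistent tagging.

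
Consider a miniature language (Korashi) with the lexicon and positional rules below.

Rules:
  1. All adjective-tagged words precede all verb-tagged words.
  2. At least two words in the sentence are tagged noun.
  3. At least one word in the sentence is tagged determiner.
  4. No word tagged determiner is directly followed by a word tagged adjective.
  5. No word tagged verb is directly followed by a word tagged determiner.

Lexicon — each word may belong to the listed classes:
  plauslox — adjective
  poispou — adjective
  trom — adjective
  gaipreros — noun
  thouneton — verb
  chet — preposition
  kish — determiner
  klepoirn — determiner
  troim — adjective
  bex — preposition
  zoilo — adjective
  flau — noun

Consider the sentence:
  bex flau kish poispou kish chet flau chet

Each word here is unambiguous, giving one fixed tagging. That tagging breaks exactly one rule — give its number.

Fixed tagging: preposition noun determiner adjective determiner preposition noun preposition.
Applying the rules: R1 holds, R2 holds, R3 holds, R4 violated, R5 holds.
Only rule 4 fails.

4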